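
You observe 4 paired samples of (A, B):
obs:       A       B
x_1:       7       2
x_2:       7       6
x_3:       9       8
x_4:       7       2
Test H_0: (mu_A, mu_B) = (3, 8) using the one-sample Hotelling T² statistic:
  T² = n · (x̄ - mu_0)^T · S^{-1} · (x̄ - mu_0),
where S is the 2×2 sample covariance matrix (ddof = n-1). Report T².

Step 1 — sample mean vector:
  mean(A) = (7 + 7 + 9 + 7) / 4 = 30/4 = 7.5
  mean(B) = (2 + 6 + 8 + 2) / 4 = 18/4 = 4.5
  x̄ = (7.5, 4.5),  deviation x̄ - mu_0 = (7.5, 4.5) - (3, 8) = (4.5, -3.5).

Step 2 — sample covariance matrix, S[i,j] = (1/(n-1)) · Σ_k (x_{k,i} - mean_i) · (x_{k,j} - mean_j), divisor n-1 = 3:
  S[A,A] = ((-0.5)·(-0.5) + (-0.5)·(-0.5) + (1.5)·(1.5) + (-0.5)·(-0.5)) / 3 = 3/3 = 1
  S[A,B] = ((-0.5)·(-2.5) + (-0.5)·(1.5) + (1.5)·(3.5) + (-0.5)·(-2.5)) / 3 = 7/3 = 2.3333
  S[B,B] = ((-2.5)·(-2.5) + (1.5)·(1.5) + (3.5)·(3.5) + (-2.5)·(-2.5)) / 3 = 27/3 = 9
  S = [[1, 2.3333],
 [2.3333, 9]].

Step 3 — invert S. det(S) = 1·9 - (2.3333)² = 3.5556.
  S^{-1} = (1/det) · [[d, -b], [-b, a]] = [[2.5312, -0.6562],
 [-0.6562, 0.2812]].

Step 4 — quadratic form (x̄ - mu_0)^T · S^{-1} · (x̄ - mu_0):
  S^{-1} · (x̄ - mu_0) = (13.6875, -3.9375),
  (x̄ - mu_0)^T · [...] = (4.5)·(13.6875) + (-3.5)·(-3.9375) = 75.375.

Step 5 — scale by n: T² = 4 · 75.375 = 301.5.

T² ≈ 301.5


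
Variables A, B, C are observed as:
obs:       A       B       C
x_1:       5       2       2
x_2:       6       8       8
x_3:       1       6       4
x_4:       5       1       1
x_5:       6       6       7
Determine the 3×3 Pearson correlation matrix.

Step 1 — column means:
  mean(A) = (5 + 6 + 1 + 5 + 6) / 5 = 23/5 = 4.6
  mean(B) = (2 + 8 + 6 + 1 + 6) / 5 = 23/5 = 4.6
  mean(C) = (2 + 8 + 4 + 1 + 7) / 5 = 22/5 = 4.4

Step 2 — sample variances and covariances s[i,j] = (1/(n-1)) · Σ_k (x_{k,i} - mean_i) · (x_{k,j} - mean_j), with n-1 = 4:
  s[A,A] = ((0.4)·(0.4) + (1.4)·(1.4) + (-3.6)·(-3.6) + (0.4)·(0.4) + (1.4)·(1.4)) / 4 = 17.2/4 = 4.3
  s[A,B] = ((0.4)·(-2.6) + (1.4)·(3.4) + (-3.6)·(1.4) + (0.4)·(-3.6) + (1.4)·(1.4)) / 4 = -0.8/4 = -0.2
  s[A,C] = ((0.4)·(-2.4) + (1.4)·(3.6) + (-3.6)·(-0.4) + (0.4)·(-3.4) + (1.4)·(2.6)) / 4 = 7.8/4 = 1.95
  s[B,B] = ((-2.6)·(-2.6) + (3.4)·(3.4) + (1.4)·(1.4) + (-3.6)·(-3.6) + (1.4)·(1.4)) / 4 = 35.2/4 = 8.8
  s[B,C] = ((-2.6)·(-2.4) + (3.4)·(3.6) + (1.4)·(-0.4) + (-3.6)·(-3.4) + (1.4)·(2.6)) / 4 = 33.8/4 = 8.45
  s[C,C] = ((-2.4)·(-2.4) + (3.6)·(3.6) + (-0.4)·(-0.4) + (-3.4)·(-3.4) + (2.6)·(2.6)) / 4 = 37.2/4 = 9.3
  Sample standard deviations s_i = √(s[i,i]):
  s(A) = √(4.3) = 2.0736
  s(B) = √(8.8) = 2.9665
  s(C) = √(9.3) = 3.0496

Step 3 — r_{ij} = s_{ij} / (s_i · s_j):
  r[A,A] = 1 (diagonal).
  r[A,B] = -0.2 / (2.0736 · 2.9665) = -0.2 / 6.1514 = -0.0325
  r[A,C] = 1.95 / (2.0736 · 3.0496) = 1.95 / 6.3238 = 0.3084
  r[B,B] = 1 (diagonal).
  r[B,C] = 8.45 / (2.9665 · 3.0496) = 8.45 / 9.0465 = 0.9341
  r[C,C] = 1 (diagonal).

R is symmetric with unit diagonal. Assembling:

R = [[1, -0.0325, 0.3084],
 [-0.0325, 1, 0.9341],
 [0.3084, 0.9341, 1]]


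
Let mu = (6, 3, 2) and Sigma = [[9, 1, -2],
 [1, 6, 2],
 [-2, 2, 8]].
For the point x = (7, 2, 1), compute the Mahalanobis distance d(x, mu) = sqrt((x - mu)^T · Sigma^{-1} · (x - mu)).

Step 1 — centre the observation: (x - mu) = (1, -1, -1).

Step 2 — invert Sigma (cofactor / det for 3×3, or solve directly):
  Sigma^{-1} = [[0.1236, -0.0337, 0.0393],
 [-0.0337, 0.191, -0.0562],
 [0.0393, -0.0562, 0.1489]].

Step 3 — form the quadratic (x - mu)^T · Sigma^{-1} · (x - mu):
  Sigma^{-1} · (x - mu) = (0.118, -0.1685, -0.0534).
  (x - mu)^T · [Sigma^{-1} · (x - mu)] = (1)·(0.118) + (-1)·(-0.1685) + (-1)·(-0.0534) = 0.3399.

Step 4 — take square root: d = √(0.3399) ≈ 0.583.

d(x, mu) = √(0.3399) ≈ 0.583


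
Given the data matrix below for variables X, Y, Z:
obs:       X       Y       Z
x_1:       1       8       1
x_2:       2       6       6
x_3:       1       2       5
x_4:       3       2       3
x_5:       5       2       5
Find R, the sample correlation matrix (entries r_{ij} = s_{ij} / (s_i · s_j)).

Step 1 — column means:
  mean(X) = (1 + 2 + 1 + 3 + 5) / 5 = 12/5 = 2.4
  mean(Y) = (8 + 6 + 2 + 2 + 2) / 5 = 20/5 = 4
  mean(Z) = (1 + 6 + 5 + 3 + 5) / 5 = 20/5 = 4

Step 2 — sample variances and covariances s[i,j] = (1/(n-1)) · Σ_k (x_{k,i} - mean_i) · (x_{k,j} - mean_j), with n-1 = 4:
  s[X,X] = ((-1.4)·(-1.4) + (-0.4)·(-0.4) + (-1.4)·(-1.4) + (0.6)·(0.6) + (2.6)·(2.6)) / 4 = 11.2/4 = 2.8
  s[X,Y] = ((-1.4)·(4) + (-0.4)·(2) + (-1.4)·(-2) + (0.6)·(-2) + (2.6)·(-2)) / 4 = -10/4 = -2.5
  s[X,Z] = ((-1.4)·(-3) + (-0.4)·(2) + (-1.4)·(1) + (0.6)·(-1) + (2.6)·(1)) / 4 = 4/4 = 1
  s[Y,Y] = ((4)·(4) + (2)·(2) + (-2)·(-2) + (-2)·(-2) + (-2)·(-2)) / 4 = 32/4 = 8
  s[Y,Z] = ((4)·(-3) + (2)·(2) + (-2)·(1) + (-2)·(-1) + (-2)·(1)) / 4 = -10/4 = -2.5
  s[Z,Z] = ((-3)·(-3) + (2)·(2) + (1)·(1) + (-1)·(-1) + (1)·(1)) / 4 = 16/4 = 4
  Sample standard deviations s_i = √(s[i,i]):
  s(X) = √(2.8) = 1.6733
  s(Y) = √(8) = 2.8284
  s(Z) = √(4) = 2

Step 3 — r_{ij} = s_{ij} / (s_i · s_j):
  r[X,X] = 1 (diagonal).
  r[X,Y] = -2.5 / (1.6733 · 2.8284) = -2.5 / 4.7329 = -0.5282
  r[X,Z] = 1 / (1.6733 · 2) = 1 / 3.3466 = 0.2988
  r[Y,Y] = 1 (diagonal).
  r[Y,Z] = -2.5 / (2.8284 · 2) = -2.5 / 5.6569 = -0.4419
  r[Z,Z] = 1 (diagonal).

R is symmetric with unit diagonal. Assembling:

R = [[1, -0.5282, 0.2988],
 [-0.5282, 1, -0.4419],
 [0.2988, -0.4419, 1]]


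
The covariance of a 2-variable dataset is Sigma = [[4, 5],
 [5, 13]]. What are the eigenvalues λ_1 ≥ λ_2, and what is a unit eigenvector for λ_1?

Step 1 — characteristic polynomial of 2×2 Sigma:
  det(Sigma - λI) = λ² - trace · λ + det = 0.
  trace = 4 + 13 = 17, det = 4·13 - (5)² = 27.
Step 2 — discriminant:
  Δ = trace² - 4·det = 289 - 108 = 181.
Step 3 — eigenvalues:
  λ = (trace ± √Δ)/2 = (17 ± 13.4536)/2,
  λ_1 = 15.2268,  λ_2 = 1.7732.

Step 4 — unit eigenvector for λ_1: solve (Sigma - λ_1 I)v = 0. First row:
  (4 - 15.2268)·v_x + (5)·v_y = 0, i.e. (-11.2268)·v_x + (5)·v_y = 0,
  so v ∝ (b, λ_1 - a) = (5, 11.2268) = u.
  ||u|| = √((5)² + (11.2268)²) = √(151.0413) ≈ 12.2899,
  v_1 = u/||u|| ≈ (0.4068, 0.9135) (||v_1|| = 1).

λ_1 = 15.2268,  λ_2 = 1.7732;  v_1 ≈ (0.4068, 0.9135)


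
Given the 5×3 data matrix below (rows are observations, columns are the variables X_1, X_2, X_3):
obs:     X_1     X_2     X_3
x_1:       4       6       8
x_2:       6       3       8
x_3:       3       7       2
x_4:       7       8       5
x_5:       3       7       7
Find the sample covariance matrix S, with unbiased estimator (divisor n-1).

Step 1 — column means:
  mean(X_1) = (4 + 6 + 3 + 7 + 3) / 5 = 23/5 = 4.6
  mean(X_2) = (6 + 3 + 7 + 8 + 7) / 5 = 31/5 = 6.2
  mean(X_3) = (8 + 8 + 2 + 5 + 7) / 5 = 30/5 = 6

Step 2 — sample covariance S[i,j] = (1/(n-1)) · Σ_k (x_{k,i} - mean_i) · (x_{k,j} - mean_j), with n-1 = 4.
  S[X_1,X_1] = ((-0.6)·(-0.6) + (1.4)·(1.4) + (-1.6)·(-1.6) + (2.4)·(2.4) + (-1.6)·(-1.6)) / 4 = 13.2/4 = 3.3
  S[X_1,X_2] = ((-0.6)·(-0.2) + (1.4)·(-3.2) + (-1.6)·(0.8) + (2.4)·(1.8) + (-1.6)·(0.8)) / 4 = -2.6/4 = -0.65
  S[X_1,X_3] = ((-0.6)·(2) + (1.4)·(2) + (-1.6)·(-4) + (2.4)·(-1) + (-1.6)·(1)) / 4 = 4/4 = 1
  S[X_2,X_2] = ((-0.2)·(-0.2) + (-3.2)·(-3.2) + (0.8)·(0.8) + (1.8)·(1.8) + (0.8)·(0.8)) / 4 = 14.8/4 = 3.7
  S[X_2,X_3] = ((-0.2)·(2) + (-3.2)·(2) + (0.8)·(-4) + (1.8)·(-1) + (0.8)·(1)) / 4 = -11/4 = -2.75
  S[X_3,X_3] = ((2)·(2) + (2)·(2) + (-4)·(-4) + (-1)·(-1) + (1)·(1)) / 4 = 26/4 = 6.5

S is symmetric (S[j,i] = S[i,j]). Assembling:

S = [[3.3, -0.65, 1],
 [-0.65, 3.7, -2.75],
 [1, -2.75, 6.5]]


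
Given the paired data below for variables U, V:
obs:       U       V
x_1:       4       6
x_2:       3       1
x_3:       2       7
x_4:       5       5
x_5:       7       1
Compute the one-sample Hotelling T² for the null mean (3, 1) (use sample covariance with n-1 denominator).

Step 1 — sample mean vector:
  mean(U) = (4 + 3 + 2 + 5 + 7) / 5 = 21/5 = 4.2
  mean(V) = (6 + 1 + 7 + 5 + 1) / 5 = 20/5 = 4
  x̄ = (4.2, 4),  deviation x̄ - mu_0 = (4.2, 4) - (3, 1) = (1.2, 3).

Step 2 — sample covariance matrix, S[i,j] = (1/(n-1)) · Σ_k (x_{k,i} - mean_i) · (x_{k,j} - mean_j), divisor n-1 = 4:
  S[U,U] = ((-0.2)·(-0.2) + (-1.2)·(-1.2) + (-2.2)·(-2.2) + (0.8)·(0.8) + (2.8)·(2.8)) / 4 = 14.8/4 = 3.7
  S[U,V] = ((-0.2)·(2) + (-1.2)·(-3) + (-2.2)·(3) + (0.8)·(1) + (2.8)·(-3)) / 4 = -11/4 = -2.75
  S[V,V] = ((2)·(2) + (-3)·(-3) + (3)·(3) + (1)·(1) + (-3)·(-3)) / 4 = 32/4 = 8
  S = [[3.7, -2.75],
 [-2.75, 8]].

Step 3 — invert S. det(S) = 3.7·8 - (-2.75)² = 22.0375.
  S^{-1} = (1/det) · [[d, -b], [-b, a]] = [[0.363, 0.1248],
 [0.1248, 0.1679]].

Step 4 — quadratic form (x̄ - mu_0)^T · S^{-1} · (x̄ - mu_0):
  S^{-1} · (x̄ - mu_0) = (0.81, 0.6534),
  (x̄ - mu_0)^T · [...] = (1.2)·(0.81) + (3)·(0.6534) = 2.9323.

Step 5 — scale by n: T² = 5 · 2.9323 = 14.6614.

T² ≈ 14.6614


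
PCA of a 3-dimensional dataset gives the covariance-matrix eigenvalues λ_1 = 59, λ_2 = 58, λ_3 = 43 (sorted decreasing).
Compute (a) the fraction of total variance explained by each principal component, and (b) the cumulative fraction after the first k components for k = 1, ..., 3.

Step 1 — total variance = trace(Sigma) = Σ λ_i = 59 + 58 + 43 = 160.

Step 2 — fraction explained by component i = λ_i / Σ λ:
  PC1: 59/160 = 0.3688
  PC2: 58/160 = 0.3625
  PC3: 43/160 = 0.2687

Step 3 — cumulative fraction after k components = (λ_1 + ... + λ_k) / Σ λ:
  k = 1: 59/160 = 0.3688
  k = 2: (59 + 58)/160 = 117/160 = 0.7312
  k = 3: (59 + 58 + 43)/160 = 160/160 = 1

Summary (fraction, with percent):

explained: PC1 0.3688 (36.88%), PC2 0.3625 (36.25%), PC3 0.2687 (26.88%);  cumulative: 0.3688, 0.7312, 1


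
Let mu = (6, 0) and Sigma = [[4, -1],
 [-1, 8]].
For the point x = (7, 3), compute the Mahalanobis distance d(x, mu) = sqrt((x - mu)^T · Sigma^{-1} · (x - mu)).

Step 1 — centre the observation: (x - mu) = (1, 3).

Step 2 — invert Sigma. det(Sigma) = 4·8 - (-1)² = 31.
  Sigma^{-1} = (1/det) · [[d, -b], [-b, a]] = [[0.2581, 0.0323],
 [0.0323, 0.129]].

Step 3 — form the quadratic (x - mu)^T · Sigma^{-1} · (x - mu):
  Sigma^{-1} · (x - mu) = (0.3548, 0.4194).
  (x - mu)^T · [Sigma^{-1} · (x - mu)] = (1)·(0.3548) + (3)·(0.4194) = 1.6129.

Step 4 — take square root: d = √(1.6129) ≈ 1.27.

d(x, mu) = √(1.6129) ≈ 1.27


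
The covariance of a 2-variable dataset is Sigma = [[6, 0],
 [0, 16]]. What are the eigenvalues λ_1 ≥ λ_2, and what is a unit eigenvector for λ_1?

Step 1 — characteristic polynomial of 2×2 Sigma:
  det(Sigma - λI) = λ² - trace · λ + det = 0.
  trace = 6 + 16 = 22, det = 6·16 - (0)² = 96.
Step 2 — discriminant:
  Δ = trace² - 4·det = 484 - 384 = 100.
Step 3 — eigenvalues:
  λ = (trace ± √Δ)/2 = (22 ± 10)/2,
  λ_1 = 16,  λ_2 = 6.

Step 4 — unit eigenvector for λ_1: Sigma is diagonal, so its eigenvectors are the coordinate axes. λ_1 = 16 is the diagonal entry on the second coordinate axis, hence
  v_1 = (0, 1) (||v_1|| = 1).

λ_1 = 16,  λ_2 = 6;  v_1 ≈ (0, 1)


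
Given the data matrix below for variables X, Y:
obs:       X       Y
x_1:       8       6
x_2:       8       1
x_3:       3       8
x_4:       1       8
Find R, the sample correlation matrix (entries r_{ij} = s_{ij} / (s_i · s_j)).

Step 1 — column means:
  mean(X) = (8 + 8 + 3 + 1) / 4 = 20/4 = 5
  mean(Y) = (6 + 1 + 8 + 8) / 4 = 23/4 = 5.75

Step 2 — sample variances and covariances s[i,j] = (1/(n-1)) · Σ_k (x_{k,i} - mean_i) · (x_{k,j} - mean_j), with n-1 = 3:
  s[X,X] = ((3)·(3) + (3)·(3) + (-2)·(-2) + (-4)·(-4)) / 3 = 38/3 = 12.6667
  s[X,Y] = ((3)·(0.25) + (3)·(-4.75) + (-2)·(2.25) + (-4)·(2.25)) / 3 = -27/3 = -9
  s[Y,Y] = ((0.25)·(0.25) + (-4.75)·(-4.75) + (2.25)·(2.25) + (2.25)·(2.25)) / 3 = 32.75/3 = 10.9167
  Sample standard deviations s_i = √(s[i,i]):
  s(X) = √(12.6667) = 3.559
  s(Y) = √(10.9167) = 3.304

Step 3 — r_{ij} = s_{ij} / (s_i · s_j):
  r[X,X] = 1 (diagonal).
  r[X,Y] = -9 / (3.559 · 3.304) = -9 / 11.7592 = -0.7654
  r[Y,Y] = 1 (diagonal).

R is symmetric with unit diagonal. Assembling:

R = [[1, -0.7654],
 [-0.7654, 1]]


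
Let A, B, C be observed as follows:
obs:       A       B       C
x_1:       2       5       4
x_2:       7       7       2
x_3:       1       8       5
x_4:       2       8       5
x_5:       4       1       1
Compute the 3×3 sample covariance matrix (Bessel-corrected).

Step 1 — column means:
  mean(A) = (2 + 7 + 1 + 2 + 4) / 5 = 16/5 = 3.2
  mean(B) = (5 + 7 + 8 + 8 + 1) / 5 = 29/5 = 5.8
  mean(C) = (4 + 2 + 5 + 5 + 1) / 5 = 17/5 = 3.4

Step 2 — sample covariance S[i,j] = (1/(n-1)) · Σ_k (x_{k,i} - mean_i) · (x_{k,j} - mean_j), with n-1 = 4.
  S[A,A] = ((-1.2)·(-1.2) + (3.8)·(3.8) + (-2.2)·(-2.2) + (-1.2)·(-1.2) + (0.8)·(0.8)) / 4 = 22.8/4 = 5.7
  S[A,B] = ((-1.2)·(-0.8) + (3.8)·(1.2) + (-2.2)·(2.2) + (-1.2)·(2.2) + (0.8)·(-4.8)) / 4 = -5.8/4 = -1.45
  S[A,C] = ((-1.2)·(0.6) + (3.8)·(-1.4) + (-2.2)·(1.6) + (-1.2)·(1.6) + (0.8)·(-2.4)) / 4 = -13.4/4 = -3.35
  S[B,B] = ((-0.8)·(-0.8) + (1.2)·(1.2) + (2.2)·(2.2) + (2.2)·(2.2) + (-4.8)·(-4.8)) / 4 = 34.8/4 = 8.7
  S[B,C] = ((-0.8)·(0.6) + (1.2)·(-1.4) + (2.2)·(1.6) + (2.2)·(1.6) + (-4.8)·(-2.4)) / 4 = 16.4/4 = 4.1
  S[C,C] = ((0.6)·(0.6) + (-1.4)·(-1.4) + (1.6)·(1.6) + (1.6)·(1.6) + (-2.4)·(-2.4)) / 4 = 13.2/4 = 3.3

S is symmetric (S[j,i] = S[i,j]). Assembling:

S = [[5.7, -1.45, -3.35],
 [-1.45, 8.7, 4.1],
 [-3.35, 4.1, 3.3]]


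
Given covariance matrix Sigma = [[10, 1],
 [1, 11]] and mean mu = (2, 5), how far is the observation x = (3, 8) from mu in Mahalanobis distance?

Step 1 — centre the observation: (x - mu) = (1, 3).

Step 2 — invert Sigma. det(Sigma) = 10·11 - (1)² = 109.
  Sigma^{-1} = (1/det) · [[d, -b], [-b, a]] = [[0.1009, -0.0092],
 [-0.0092, 0.0917]].

Step 3 — form the quadratic (x - mu)^T · Sigma^{-1} · (x - mu):
  Sigma^{-1} · (x - mu) = (0.0734, 0.2661).
  (x - mu)^T · [Sigma^{-1} · (x - mu)] = (1)·(0.0734) + (3)·(0.2661) = 0.8716.

Step 4 — take square root: d = √(0.8716) ≈ 0.9336.

d(x, mu) = √(0.8716) ≈ 0.9336


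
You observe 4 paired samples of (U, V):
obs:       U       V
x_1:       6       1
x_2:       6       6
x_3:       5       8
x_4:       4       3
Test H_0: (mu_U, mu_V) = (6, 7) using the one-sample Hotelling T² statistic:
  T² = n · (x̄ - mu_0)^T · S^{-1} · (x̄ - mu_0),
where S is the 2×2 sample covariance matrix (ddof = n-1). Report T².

Step 1 — sample mean vector:
  mean(U) = (6 + 6 + 5 + 4) / 4 = 21/4 = 5.25
  mean(V) = (1 + 6 + 8 + 3) / 4 = 18/4 = 4.5
  x̄ = (5.25, 4.5),  deviation x̄ - mu_0 = (5.25, 4.5) - (6, 7) = (-0.75, -2.5).

Step 2 — sample covariance matrix, S[i,j] = (1/(n-1)) · Σ_k (x_{k,i} - mean_i) · (x_{k,j} - mean_j), divisor n-1 = 3:
  S[U,U] = ((0.75)·(0.75) + (0.75)·(0.75) + (-0.25)·(-0.25) + (-1.25)·(-1.25)) / 3 = 2.75/3 = 0.9167
  S[U,V] = ((0.75)·(-3.5) + (0.75)·(1.5) + (-0.25)·(3.5) + (-1.25)·(-1.5)) / 3 = -0.5/3 = -0.1667
  S[V,V] = ((-3.5)·(-3.5) + (1.5)·(1.5) + (3.5)·(3.5) + (-1.5)·(-1.5)) / 3 = 29/3 = 9.6667
  S = [[0.9167, -0.1667],
 [-0.1667, 9.6667]].

Step 3 — invert S. det(S) = 0.9167·9.6667 - (-0.1667)² = 8.8333.
  S^{-1} = (1/det) · [[d, -b], [-b, a]] = [[1.0943, 0.0189],
 [0.0189, 0.1038]].

Step 4 — quadratic form (x̄ - mu_0)^T · S^{-1} · (x̄ - mu_0):
  S^{-1} · (x̄ - mu_0) = (-0.8679, -0.2736),
  (x̄ - mu_0)^T · [...] = (-0.75)·(-0.8679) + (-2.5)·(-0.2736) = 1.3349.

Step 5 — scale by n: T² = 4 · 1.3349 = 5.3396.

T² ≈ 5.3396


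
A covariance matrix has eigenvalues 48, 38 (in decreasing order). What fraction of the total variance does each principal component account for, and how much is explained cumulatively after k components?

Step 1 — total variance = trace(Sigma) = Σ λ_i = 48 + 38 = 86.

Step 2 — fraction explained by component i = λ_i / Σ λ:
  PC1: 48/86 = 0.5581
  PC2: 38/86 = 0.4419

Step 3 — cumulative fraction after k components = (λ_1 + ... + λ_k) / Σ λ:
  k = 1: 48/86 = 0.5581
  k = 2: (48 + 38)/86 = 86/86 = 1

Summary (fraction, with percent):

explained: PC1 0.5581 (55.81%), PC2 0.4419 (44.19%);  cumulative: 0.5581, 1


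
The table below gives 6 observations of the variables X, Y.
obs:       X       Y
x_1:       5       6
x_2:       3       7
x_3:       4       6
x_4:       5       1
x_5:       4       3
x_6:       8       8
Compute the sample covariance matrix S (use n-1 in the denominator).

Step 1 — column means:
  mean(X) = (5 + 3 + 4 + 5 + 4 + 8) / 6 = 29/6 = 4.8333
  mean(Y) = (6 + 7 + 6 + 1 + 3 + 8) / 6 = 31/6 = 5.1667

Step 2 — sample covariance S[i,j] = (1/(n-1)) · Σ_k (x_{k,i} - mean_i) · (x_{k,j} - mean_j), with n-1 = 5.
  S[X,X] = ((0.1667)·(0.1667) + (-1.8333)·(-1.8333) + (-0.8333)·(-0.8333) + (0.1667)·(0.1667) + (-0.8333)·(-0.8333) + (3.1667)·(3.1667)) / 5 = 14.8333/5 = 2.9667
  S[X,Y] = ((0.1667)·(0.8333) + (-1.8333)·(1.8333) + (-0.8333)·(0.8333) + (0.1667)·(-4.1667) + (-0.8333)·(-2.1667) + (3.1667)·(2.8333)) / 5 = 6.1667/5 = 1.2333
  S[Y,Y] = ((0.8333)·(0.8333) + (1.8333)·(1.8333) + (0.8333)·(0.8333) + (-4.1667)·(-4.1667) + (-2.1667)·(-2.1667) + (2.8333)·(2.8333)) / 5 = 34.8333/5 = 6.9667

S is symmetric (S[j,i] = S[i,j]). Assembling:

S = [[2.9667, 1.2333],
 [1.2333, 6.9667]]


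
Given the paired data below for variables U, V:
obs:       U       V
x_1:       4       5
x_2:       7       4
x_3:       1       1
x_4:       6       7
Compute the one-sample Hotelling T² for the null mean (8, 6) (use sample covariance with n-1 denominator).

Step 1 — sample mean vector:
  mean(U) = (4 + 7 + 1 + 6) / 4 = 18/4 = 4.5
  mean(V) = (5 + 4 + 1 + 7) / 4 = 17/4 = 4.25
  x̄ = (4.5, 4.25),  deviation x̄ - mu_0 = (4.5, 4.25) - (8, 6) = (-3.5, -1.75).

Step 2 — sample covariance matrix, S[i,j] = (1/(n-1)) · Σ_k (x_{k,i} - mean_i) · (x_{k,j} - mean_j), divisor n-1 = 3:
  S[U,U] = ((-0.5)·(-0.5) + (2.5)·(2.5) + (-3.5)·(-3.5) + (1.5)·(1.5)) / 3 = 21/3 = 7
  S[U,V] = ((-0.5)·(0.75) + (2.5)·(-0.25) + (-3.5)·(-3.25) + (1.5)·(2.75)) / 3 = 14.5/3 = 4.8333
  S[V,V] = ((0.75)·(0.75) + (-0.25)·(-0.25) + (-3.25)·(-3.25) + (2.75)·(2.75)) / 3 = 18.75/3 = 6.25
  S = [[7, 4.8333],
 [4.8333, 6.25]].

Step 3 — invert S. det(S) = 7·6.25 - (4.8333)² = 20.3889.
  S^{-1} = (1/det) · [[d, -b], [-b, a]] = [[0.3065, -0.2371],
 [-0.2371, 0.3433]].

Step 4 — quadratic form (x̄ - mu_0)^T · S^{-1} · (x̄ - mu_0):
  S^{-1} · (x̄ - mu_0) = (-0.658, 0.2289),
  (x̄ - mu_0)^T · [...] = (-3.5)·(-0.658) + (-1.75)·(0.2289) = 1.9026.

Step 5 — scale by n: T² = 4 · 1.9026 = 7.6104.

T² ≈ 7.6104


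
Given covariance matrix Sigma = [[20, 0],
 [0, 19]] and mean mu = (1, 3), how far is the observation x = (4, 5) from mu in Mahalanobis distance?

Step 1 — centre the observation: (x - mu) = (3, 2).

Step 2 — invert Sigma. det(Sigma) = 20·19 - (0)² = 380.
  Sigma^{-1} = (1/det) · [[d, -b], [-b, a]] = [[0.05, 0],
 [0, 0.0526]].

Step 3 — form the quadratic (x - mu)^T · Sigma^{-1} · (x - mu):
  Sigma^{-1} · (x - mu) = (0.15, 0.1053).
  (x - mu)^T · [Sigma^{-1} · (x - mu)] = (3)·(0.15) + (2)·(0.1053) = 0.6605.

Step 4 — take square root: d = √(0.6605) ≈ 0.8127.

d(x, mu) = √(0.6605) ≈ 0.8127


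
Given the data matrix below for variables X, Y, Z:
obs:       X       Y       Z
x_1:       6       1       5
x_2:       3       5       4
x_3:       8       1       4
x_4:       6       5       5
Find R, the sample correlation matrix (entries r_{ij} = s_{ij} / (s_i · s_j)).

Step 1 — column means:
  mean(X) = (6 + 3 + 8 + 6) / 4 = 23/4 = 5.75
  mean(Y) = (1 + 5 + 1 + 5) / 4 = 12/4 = 3
  mean(Z) = (5 + 4 + 4 + 5) / 4 = 18/4 = 4.5

Step 2 — sample variances and covariances s[i,j] = (1/(n-1)) · Σ_k (x_{k,i} - mean_i) · (x_{k,j} - mean_j), with n-1 = 3:
  s[X,X] = ((0.25)·(0.25) + (-2.75)·(-2.75) + (2.25)·(2.25) + (0.25)·(0.25)) / 3 = 12.75/3 = 4.25
  s[X,Y] = ((0.25)·(-2) + (-2.75)·(2) + (2.25)·(-2) + (0.25)·(2)) / 3 = -10/3 = -3.3333
  s[X,Z] = ((0.25)·(0.5) + (-2.75)·(-0.5) + (2.25)·(-0.5) + (0.25)·(0.5)) / 3 = 0.5/3 = 0.1667
  s[Y,Y] = ((-2)·(-2) + (2)·(2) + (-2)·(-2) + (2)·(2)) / 3 = 16/3 = 5.3333
  s[Y,Z] = ((-2)·(0.5) + (2)·(-0.5) + (-2)·(-0.5) + (2)·(0.5)) / 3 = 0/3 = 0
  s[Z,Z] = ((0.5)·(0.5) + (-0.5)·(-0.5) + (-0.5)·(-0.5) + (0.5)·(0.5)) / 3 = 1/3 = 0.3333
  Sample standard deviations s_i = √(s[i,i]):
  s(X) = √(4.25) = 2.0616
  s(Y) = √(5.3333) = 2.3094
  s(Z) = √(0.3333) = 0.5774

Step 3 — r_{ij} = s_{ij} / (s_i · s_j):
  r[X,X] = 1 (diagonal).
  r[X,Y] = -3.3333 / (2.0616 · 2.3094) = -3.3333 / 4.761 = -0.7001
  r[X,Z] = 0.1667 / (2.0616 · 0.5774) = 0.1667 / 1.1902 = 0.14
  r[Y,Y] = 1 (diagonal).
  r[Y,Z] = 0 / (2.3094 · 0.5774) = 0 / 1.3333 = 0
  r[Z,Z] = 1 (diagonal).

R is symmetric with unit diagonal. Assembling:

R = [[1, -0.7001, 0.14],
 [-0.7001, 1, 0],
 [0.14, 0, 1]]


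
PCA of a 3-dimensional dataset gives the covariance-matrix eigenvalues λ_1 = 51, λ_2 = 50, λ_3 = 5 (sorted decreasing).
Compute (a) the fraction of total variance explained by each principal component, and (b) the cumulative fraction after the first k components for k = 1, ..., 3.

Step 1 — total variance = trace(Sigma) = Σ λ_i = 51 + 50 + 5 = 106.

Step 2 — fraction explained by component i = λ_i / Σ λ:
  PC1: 51/106 = 0.4811
  PC2: 50/106 = 0.4717
  PC3: 5/106 = 0.0472

Step 3 — cumulative fraction after k components = (λ_1 + ... + λ_k) / Σ λ:
  k = 1: 51/106 = 0.4811
  k = 2: (51 + 50)/106 = 101/106 = 0.9528
  k = 3: (51 + 50 + 5)/106 = 106/106 = 1

Summary (fraction, with percent):

explained: PC1 0.4811 (48.11%), PC2 0.4717 (47.17%), PC3 0.0472 (4.72%);  cumulative: 0.4811, 0.9528, 1


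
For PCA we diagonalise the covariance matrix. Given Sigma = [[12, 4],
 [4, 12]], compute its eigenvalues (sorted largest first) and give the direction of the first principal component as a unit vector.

Step 1 — characteristic polynomial of 2×2 Sigma:
  det(Sigma - λI) = λ² - trace · λ + det = 0.
  trace = 12 + 12 = 24, det = 12·12 - (4)² = 128.
Step 2 — discriminant:
  Δ = trace² - 4·det = 576 - 512 = 64.
Step 3 — eigenvalues:
  λ = (trace ± √Δ)/2 = (24 ± 8)/2,
  λ_1 = 16,  λ_2 = 8.

Step 4 — unit eigenvector for λ_1: solve (Sigma - λ_1 I)v = 0. First row:
  (12 - 16)·v_x + (4)·v_y = 0, i.e. (-4)·v_x + (4)·v_y = 0,
  so v ∝ (b, λ_1 - a) = (4, 4) = u.
  ||u|| = √((4)² + (4)²) = √(32) ≈ 5.6569,
  v_1 = u/||u|| ≈ (0.7071, 0.7071) (||v_1|| = 1).

λ_1 = 16,  λ_2 = 8;  v_1 ≈ (0.7071, 0.7071)


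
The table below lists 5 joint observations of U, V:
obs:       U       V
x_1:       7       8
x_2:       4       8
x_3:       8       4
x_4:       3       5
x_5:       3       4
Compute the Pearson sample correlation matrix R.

Step 1 — column means:
  mean(U) = (7 + 4 + 8 + 3 + 3) / 5 = 25/5 = 5
  mean(V) = (8 + 8 + 4 + 5 + 4) / 5 = 29/5 = 5.8

Step 2 — sample variances and covariances s[i,j] = (1/(n-1)) · Σ_k (x_{k,i} - mean_i) · (x_{k,j} - mean_j), with n-1 = 4:
  s[U,U] = ((2)·(2) + (-1)·(-1) + (3)·(3) + (-2)·(-2) + (-2)·(-2)) / 4 = 22/4 = 5.5
  s[U,V] = ((2)·(2.2) + (-1)·(2.2) + (3)·(-1.8) + (-2)·(-0.8) + (-2)·(-1.8)) / 4 = 2/4 = 0.5
  s[V,V] = ((2.2)·(2.2) + (2.2)·(2.2) + (-1.8)·(-1.8) + (-0.8)·(-0.8) + (-1.8)·(-1.8)) / 4 = 16.8/4 = 4.2
  Sample standard deviations s_i = √(s[i,i]):
  s(U) = √(5.5) = 2.3452
  s(V) = √(4.2) = 2.0494

Step 3 — r_{ij} = s_{ij} / (s_i · s_j):
  r[U,U] = 1 (diagonal).
  r[U,V] = 0.5 / (2.3452 · 2.0494) = 0.5 / 4.8062 = 0.104
  r[V,V] = 1 (diagonal).

R is symmetric with unit diagonal. Assembling:

R = [[1, 0.104],
 [0.104, 1]]


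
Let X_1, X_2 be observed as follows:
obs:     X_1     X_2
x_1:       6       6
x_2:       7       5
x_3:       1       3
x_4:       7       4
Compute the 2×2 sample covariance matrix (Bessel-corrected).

Step 1 — column means:
  mean(X_1) = (6 + 7 + 1 + 7) / 4 = 21/4 = 5.25
  mean(X_2) = (6 + 5 + 3 + 4) / 4 = 18/4 = 4.5

Step 2 — sample covariance S[i,j] = (1/(n-1)) · Σ_k (x_{k,i} - mean_i) · (x_{k,j} - mean_j), with n-1 = 3.
  S[X_1,X_1] = ((0.75)·(0.75) + (1.75)·(1.75) + (-4.25)·(-4.25) + (1.75)·(1.75)) / 3 = 24.75/3 = 8.25
  S[X_1,X_2] = ((0.75)·(1.5) + (1.75)·(0.5) + (-4.25)·(-1.5) + (1.75)·(-0.5)) / 3 = 7.5/3 = 2.5
  S[X_2,X_2] = ((1.5)·(1.5) + (0.5)·(0.5) + (-1.5)·(-1.5) + (-0.5)·(-0.5)) / 3 = 5/3 = 1.6667

S is symmetric (S[j,i] = S[i,j]). Assembling:

S = [[8.25, 2.5],
 [2.5, 1.6667]]


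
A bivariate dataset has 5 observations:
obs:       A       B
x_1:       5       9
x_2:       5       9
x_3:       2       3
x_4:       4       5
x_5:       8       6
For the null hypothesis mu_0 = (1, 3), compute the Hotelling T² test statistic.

Step 1 — sample mean vector:
  mean(A) = (5 + 5 + 2 + 4 + 8) / 5 = 24/5 = 4.8
  mean(B) = (9 + 9 + 3 + 5 + 6) / 5 = 32/5 = 6.4
  x̄ = (4.8, 6.4),  deviation x̄ - mu_0 = (4.8, 6.4) - (1, 3) = (3.8, 3.4).

Step 2 — sample covariance matrix, S[i,j] = (1/(n-1)) · Σ_k (x_{k,i} - mean_i) · (x_{k,j} - mean_j), divisor n-1 = 4:
  S[A,A] = ((0.2)·(0.2) + (0.2)·(0.2) + (-2.8)·(-2.8) + (-0.8)·(-0.8) + (3.2)·(3.2)) / 4 = 18.8/4 = 4.7
  S[A,B] = ((0.2)·(2.6) + (0.2)·(2.6) + (-2.8)·(-3.4) + (-0.8)·(-1.4) + (3.2)·(-0.4)) / 4 = 10.4/4 = 2.6
  S[B,B] = ((2.6)·(2.6) + (2.6)·(2.6) + (-3.4)·(-3.4) + (-1.4)·(-1.4) + (-0.4)·(-0.4)) / 4 = 27.2/4 = 6.8
  S = [[4.7, 2.6],
 [2.6, 6.8]].

Step 3 — invert S. det(S) = 4.7·6.8 - (2.6)² = 25.2.
  S^{-1} = (1/det) · [[d, -b], [-b, a]] = [[0.2698, -0.1032],
 [-0.1032, 0.1865]].

Step 4 — quadratic form (x̄ - mu_0)^T · S^{-1} · (x̄ - mu_0):
  S^{-1} · (x̄ - mu_0) = (0.6746, 0.2421),
  (x̄ - mu_0)^T · [...] = (3.8)·(0.6746) + (3.4)·(0.2421) = 3.3865.

Step 5 — scale by n: T² = 5 · 3.3865 = 16.9325.

T² ≈ 16.9325


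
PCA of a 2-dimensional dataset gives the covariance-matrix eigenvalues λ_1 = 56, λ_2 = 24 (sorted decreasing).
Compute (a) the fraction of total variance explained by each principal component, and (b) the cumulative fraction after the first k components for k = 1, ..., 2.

Step 1 — total variance = trace(Sigma) = Σ λ_i = 56 + 24 = 80.

Step 2 — fraction explained by component i = λ_i / Σ λ:
  PC1: 56/80 = 0.7
  PC2: 24/80 = 0.3

Step 3 — cumulative fraction after k components = (λ_1 + ... + λ_k) / Σ λ:
  k = 1: 56/80 = 0.7
  k = 2: (56 + 24)/80 = 80/80 = 1

Summary (fraction, with percent):

explained: PC1 0.7 (70%), PC2 0.3 (30%);  cumulative: 0.7, 1


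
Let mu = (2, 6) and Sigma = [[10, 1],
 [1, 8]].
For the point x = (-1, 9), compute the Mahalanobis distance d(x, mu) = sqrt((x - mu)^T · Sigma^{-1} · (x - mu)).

Step 1 — centre the observation: (x - mu) = (-3, 3).

Step 2 — invert Sigma. det(Sigma) = 10·8 - (1)² = 79.
  Sigma^{-1} = (1/det) · [[d, -b], [-b, a]] = [[0.1013, -0.0127],
 [-0.0127, 0.1266]].

Step 3 — form the quadratic (x - mu)^T · Sigma^{-1} · (x - mu):
  Sigma^{-1} · (x - mu) = (-0.3418, 0.4177).
  (x - mu)^T · [Sigma^{-1} · (x - mu)] = (-3)·(-0.3418) + (3)·(0.4177) = 2.2785.

Step 4 — take square root: d = √(2.2785) ≈ 1.5095.

d(x, mu) = √(2.2785) ≈ 1.5095


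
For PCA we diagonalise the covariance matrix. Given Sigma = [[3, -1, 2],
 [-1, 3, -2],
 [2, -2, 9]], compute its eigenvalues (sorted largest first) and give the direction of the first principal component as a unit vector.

Step 1 — characteristic polynomial p(λ) = det(λI - Sigma) = λ³ - tr·λ² + c_1·λ - det, where tr = trace, c_1 = sum of the principal 2×2 minors, det = det(Sigma):
  tr = 3 + 3 + 9 = 15,
  c_1 = (3·3 - (-1)²) + (3·9 - (2)²) + (3·9 - (-2)²) = 8 + 23 + 23 = 54,
  det = 3·(3·9 - (-2)²) - (-1)·((-1)·9 - (-2)·(2)) + (2)·((-1)·(-2) - 3·(2)) = 3·(23) - (-1)·(-5) + (2)·(-4) = 56.
  So p(λ) = λ³ - 15λ² + 54λ - 56.
Step 2 — look for an integer root (rational root theorem: any rational root is an integer divisor of 56). Testing λ = 2:
  p(2) = 8 - 60 + 108 - 56 = 0  ✓
  Dividing out (λ - 2): p(λ) = (λ - 2)(λ² - 13λ + 28).
Step 3 — remaining eigenvalues from the quadratic λ² - 13λ + 28 = 0:
  Δ = 13² - 4·28 = 169 - 112 = 57,  λ = (13 ± √57)/2 = (13 ± 7.5498)/2 ≈ 10.2749 or 2.7251.
  Sorted: λ_1 = 10.2749,  λ_2 = 2.7251,  λ_3 = 2  (check: sum = 15 = tr ✓).

Step 4 — unit eigenvector for λ_1 ≈ 10.2749: v spans the null space of (Sigma - λ_1 I), whose rows are
  r_1 = (-7.2749, -1, 2),  r_2 = (-1, -7.2749, -2),  r_3 = (2, -2, -1.2749).
  v is orthogonal to every row, so take v ∝ r_1 × r_2 = ((-1)·(-2) - (2)·(-7.2749), (2)·(-1) - (-7.2749)·(-2), (-7.2749)·(-7.2749) - (-1)·(-1)) ≈ (16.5498, -16.5498, 51.9244).
  Let u = (16.5498, -16.5498, 51.9244).
  ||u|| = √((16.5498)² + (-16.5498)² + (51.9244)²) = √(3243.9395) ≈ 56.9556,  v_1 = u/||u|| ≈ (0.2906, -0.2906, 0.9117) (||v_1|| = 1).

λ_1 = 10.2749,  λ_2 = 2.7251,  λ_3 = 2;  v_1 ≈ (0.2906, -0.2906, 0.9117)


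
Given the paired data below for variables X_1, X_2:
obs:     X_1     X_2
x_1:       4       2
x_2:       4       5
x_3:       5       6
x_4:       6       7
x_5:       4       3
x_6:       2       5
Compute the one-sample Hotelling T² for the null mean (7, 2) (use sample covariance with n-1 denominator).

Step 1 — sample mean vector:
  mean(X_1) = (4 + 4 + 5 + 6 + 4 + 2) / 6 = 25/6 = 4.1667
  mean(X_2) = (2 + 5 + 6 + 7 + 3 + 5) / 6 = 28/6 = 4.6667
  x̄ = (4.1667, 4.6667),  deviation x̄ - mu_0 = (4.1667, 4.6667) - (7, 2) = (-2.8333, 2.6667).

Step 2 — sample covariance matrix, S[i,j] = (1/(n-1)) · Σ_k (x_{k,i} - mean_i) · (x_{k,j} - mean_j), divisor n-1 = 5:
  S[X_1,X_1] = ((-0.1667)·(-0.1667) + (-0.1667)·(-0.1667) + (0.8333)·(0.8333) + (1.8333)·(1.8333) + (-0.1667)·(-0.1667) + (-2.1667)·(-2.1667)) / 5 = 8.8333/5 = 1.7667
  S[X_1,X_2] = ((-0.1667)·(-2.6667) + (-0.1667)·(0.3333) + (0.8333)·(1.3333) + (1.8333)·(2.3333) + (-0.1667)·(-1.6667) + (-2.1667)·(0.3333)) / 5 = 5.3333/5 = 1.0667
  S[X_2,X_2] = ((-2.6667)·(-2.6667) + (0.3333)·(0.3333) + (1.3333)·(1.3333) + (2.3333)·(2.3333) + (-1.6667)·(-1.6667) + (0.3333)·(0.3333)) / 5 = 17.3333/5 = 3.4667
  S = [[1.7667, 1.0667],
 [1.0667, 3.4667]].

Step 3 — invert S. det(S) = 1.7667·3.4667 - (1.0667)² = 4.9867.
  S^{-1} = (1/det) · [[d, -b], [-b, a]] = [[0.6952, -0.2139],
 [-0.2139, 0.3543]].

Step 4 — quadratic form (x̄ - mu_0)^T · S^{-1} · (x̄ - mu_0):
  S^{-1} · (x̄ - mu_0) = (-2.5401, 1.5508),
  (x̄ - mu_0)^T · [...] = (-2.8333)·(-2.5401) + (2.6667)·(1.5508) = 11.3324.

Step 5 — scale by n: T² = 6 · 11.3324 = 67.9947.

T² ≈ 67.9947


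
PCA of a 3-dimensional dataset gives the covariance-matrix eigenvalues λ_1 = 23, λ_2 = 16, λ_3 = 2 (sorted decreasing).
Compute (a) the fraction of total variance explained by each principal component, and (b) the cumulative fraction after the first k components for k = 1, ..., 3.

Step 1 — total variance = trace(Sigma) = Σ λ_i = 23 + 16 + 2 = 41.

Step 2 — fraction explained by component i = λ_i / Σ λ:
  PC1: 23/41 = 0.561
  PC2: 16/41 = 0.3902
  PC3: 2/41 = 0.0488

Step 3 — cumulative fraction after k components = (λ_1 + ... + λ_k) / Σ λ:
  k = 1: 23/41 = 0.561
  k = 2: (23 + 16)/41 = 39/41 = 0.9512
  k = 3: (23 + 16 + 2)/41 = 41/41 = 1

Summary (fraction, with percent):

explained: PC1 0.561 (56.1%), PC2 0.3902 (39.02%), PC3 0.0488 (4.88%);  cumulative: 0.561, 0.9512, 1


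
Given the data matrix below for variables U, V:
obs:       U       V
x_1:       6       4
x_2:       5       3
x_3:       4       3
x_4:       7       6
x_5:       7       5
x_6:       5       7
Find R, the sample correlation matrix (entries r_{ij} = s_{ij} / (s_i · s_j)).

Step 1 — column means:
  mean(U) = (6 + 5 + 4 + 7 + 7 + 5) / 6 = 34/6 = 5.6667
  mean(V) = (4 + 3 + 3 + 6 + 5 + 7) / 6 = 28/6 = 4.6667

Step 2 — sample variances and covariances s[i,j] = (1/(n-1)) · Σ_k (x_{k,i} - mean_i) · (x_{k,j} - mean_j), with n-1 = 5:
  s[U,U] = ((0.3333)·(0.3333) + (-0.6667)·(-0.6667) + (-1.6667)·(-1.6667) + (1.3333)·(1.3333) + (1.3333)·(1.3333) + (-0.6667)·(-0.6667)) / 5 = 7.3333/5 = 1.4667
  s[U,V] = ((0.3333)·(-0.6667) + (-0.6667)·(-1.6667) + (-1.6667)·(-1.6667) + (1.3333)·(1.3333) + (1.3333)·(0.3333) + (-0.6667)·(2.3333)) / 5 = 4.3333/5 = 0.8667
  s[V,V] = ((-0.6667)·(-0.6667) + (-1.6667)·(-1.6667) + (-1.6667)·(-1.6667) + (1.3333)·(1.3333) + (0.3333)·(0.3333) + (2.3333)·(2.3333)) / 5 = 13.3333/5 = 2.6667
  Sample standard deviations s_i = √(s[i,i]):
  s(U) = √(1.4667) = 1.2111
  s(V) = √(2.6667) = 1.633

Step 3 — r_{ij} = s_{ij} / (s_i · s_j):
  r[U,U] = 1 (diagonal).
  r[U,V] = 0.8667 / (1.2111 · 1.633) = 0.8667 / 1.9777 = 0.4382
  r[V,V] = 1 (diagonal).

R is symmetric with unit diagonal. Assembling:

R = [[1, 0.4382],
 [0.4382, 1]]


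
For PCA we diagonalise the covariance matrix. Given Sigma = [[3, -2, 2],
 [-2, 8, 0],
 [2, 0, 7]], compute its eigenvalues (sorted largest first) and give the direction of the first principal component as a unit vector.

Step 1 — characteristic polynomial p(λ) = det(λI - Sigma) = λ³ - tr·λ² + c_1·λ - det, where tr = trace, c_1 = sum of the principal 2×2 minors, det = det(Sigma):
  tr = 3 + 8 + 7 = 18,
  c_1 = (3·8 - (-2)²) + (3·7 - (2)²) + (8·7 - (0)²) = 20 + 17 + 56 = 93,
  det = 3·(8·7 - (0)²) - (-2)·((-2)·7 - (0)·(2)) + (2)·((-2)·(0) - 8·(2)) = 3·(56) - (-2)·(-14) + (2)·(-16) = 108.
  So p(λ) = λ³ - 18λ² + 93λ - 108.
Step 2 — look for an integer root (rational root theorem: any rational root is an integer divisor of 108). Testing λ = 9:
  p(9) = 729 - 1458 + 837 - 108 = 0  ✓
  Dividing out (λ - 9): p(λ) = (λ - 9)(λ² - 9λ + 12).
Step 3 — remaining eigenvalues from the quadratic λ² - 9λ + 12 = 0:
  Δ = 9² - 4·12 = 81 - 48 = 33,  λ = (9 ± √33)/2 = (9 ± 5.7446)/2 ≈ 7.3723 or 1.6277.
  Sorted: λ_1 = 9,  λ_2 = 7.3723,  λ_3 = 1.6277  (check: sum = 18 = tr ✓).

Step 4 — unit eigenvector for λ_1 = 9: v spans the null space of (Sigma - λ_1 I), whose rows are
  r_1 = (-6, -2, 2),  r_2 = (-2, -1, 0),  r_3 = (2, 0, -2).
  v is orthogonal to every row, so take v ∝ r_1 × r_2 = ((-2)·(0) - (2)·(-1), (2)·(-2) - (-6)·(0), (-6)·(-1) - (-2)·(-2)) = (2, -4, 2).
  Rescale (divide by 2): u = (1, -2, 1).
  ||u|| = √((1)² + (-2)² + (1)²) = √(6) ≈ 2.4495,  v_1 = u/||u|| ≈ (0.4082, -0.8165, 0.4082) (||v_1|| = 1).

λ_1 = 9,  λ_2 = 7.3723,  λ_3 = 1.6277;  v_1 ≈ (0.4082, -0.8165, 0.4082)


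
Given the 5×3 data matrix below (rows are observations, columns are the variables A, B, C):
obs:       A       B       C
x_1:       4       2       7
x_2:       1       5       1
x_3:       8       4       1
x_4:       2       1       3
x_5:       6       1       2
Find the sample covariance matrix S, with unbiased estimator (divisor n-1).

Step 1 — column means:
  mean(A) = (4 + 1 + 8 + 2 + 6) / 5 = 21/5 = 4.2
  mean(B) = (2 + 5 + 4 + 1 + 1) / 5 = 13/5 = 2.6
  mean(C) = (7 + 1 + 1 + 3 + 2) / 5 = 14/5 = 2.8

Step 2 — sample covariance S[i,j] = (1/(n-1)) · Σ_k (x_{k,i} - mean_i) · (x_{k,j} - mean_j), with n-1 = 4.
  S[A,A] = ((-0.2)·(-0.2) + (-3.2)·(-3.2) + (3.8)·(3.8) + (-2.2)·(-2.2) + (1.8)·(1.8)) / 4 = 32.8/4 = 8.2
  S[A,B] = ((-0.2)·(-0.6) + (-3.2)·(2.4) + (3.8)·(1.4) + (-2.2)·(-1.6) + (1.8)·(-1.6)) / 4 = -1.6/4 = -0.4
  S[A,C] = ((-0.2)·(4.2) + (-3.2)·(-1.8) + (3.8)·(-1.8) + (-2.2)·(0.2) + (1.8)·(-0.8)) / 4 = -3.8/4 = -0.95
  S[B,B] = ((-0.6)·(-0.6) + (2.4)·(2.4) + (1.4)·(1.4) + (-1.6)·(-1.6) + (-1.6)·(-1.6)) / 4 = 13.2/4 = 3.3
  S[B,C] = ((-0.6)·(4.2) + (2.4)·(-1.8) + (1.4)·(-1.8) + (-1.6)·(0.2) + (-1.6)·(-0.8)) / 4 = -8.4/4 = -2.1
  S[C,C] = ((4.2)·(4.2) + (-1.8)·(-1.8) + (-1.8)·(-1.8) + (0.2)·(0.2) + (-0.8)·(-0.8)) / 4 = 24.8/4 = 6.2

S is symmetric (S[j,i] = S[i,j]). Assembling:

S = [[8.2, -0.4, -0.95],
 [-0.4, 3.3, -2.1],
 [-0.95, -2.1, 6.2]]


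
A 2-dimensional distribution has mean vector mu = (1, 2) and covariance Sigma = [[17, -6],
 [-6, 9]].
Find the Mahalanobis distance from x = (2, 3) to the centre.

Step 1 — centre the observation: (x - mu) = (1, 1).

Step 2 — invert Sigma. det(Sigma) = 17·9 - (-6)² = 117.
  Sigma^{-1} = (1/det) · [[d, -b], [-b, a]] = [[0.0769, 0.0513],
 [0.0513, 0.1453]].

Step 3 — form the quadratic (x - mu)^T · Sigma^{-1} · (x - mu):
  Sigma^{-1} · (x - mu) = (0.1282, 0.1966).
  (x - mu)^T · [Sigma^{-1} · (x - mu)] = (1)·(0.1282) + (1)·(0.1966) = 0.3248.

Step 4 — take square root: d = √(0.3248) ≈ 0.5699.

d(x, mu) = √(0.3248) ≈ 0.5699


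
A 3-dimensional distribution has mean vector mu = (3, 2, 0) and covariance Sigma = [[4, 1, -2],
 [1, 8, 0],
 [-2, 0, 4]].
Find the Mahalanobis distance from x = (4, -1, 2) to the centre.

Step 1 — centre the observation: (x - mu) = (1, -3, 2).

Step 2 — invert Sigma (cofactor / det for 3×3, or solve directly):
  Sigma^{-1} = [[0.3478, -0.0435, 0.1739],
 [-0.0435, 0.1304, -0.0217],
 [0.1739, -0.0217, 0.337]].

Step 3 — form the quadratic (x - mu)^T · Sigma^{-1} · (x - mu):
  Sigma^{-1} · (x - mu) = (0.8261, -0.4783, 0.913).
  (x - mu)^T · [Sigma^{-1} · (x - mu)] = (1)·(0.8261) + (-3)·(-0.4783) + (2)·(0.913) = 4.087.

Step 4 — take square root: d = √(4.087) ≈ 2.0216.

d(x, mu) = √(4.087) ≈ 2.0216


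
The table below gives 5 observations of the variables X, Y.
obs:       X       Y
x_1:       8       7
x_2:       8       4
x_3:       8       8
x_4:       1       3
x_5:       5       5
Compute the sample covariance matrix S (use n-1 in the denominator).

Step 1 — column means:
  mean(X) = (8 + 8 + 8 + 1 + 5) / 5 = 30/5 = 6
  mean(Y) = (7 + 4 + 8 + 3 + 5) / 5 = 27/5 = 5.4

Step 2 — sample covariance S[i,j] = (1/(n-1)) · Σ_k (x_{k,i} - mean_i) · (x_{k,j} - mean_j), with n-1 = 4.
  S[X,X] = ((2)·(2) + (2)·(2) + (2)·(2) + (-5)·(-5) + (-1)·(-1)) / 4 = 38/4 = 9.5
  S[X,Y] = ((2)·(1.6) + (2)·(-1.4) + (2)·(2.6) + (-5)·(-2.4) + (-1)·(-0.4)) / 4 = 18/4 = 4.5
  S[Y,Y] = ((1.6)·(1.6) + (-1.4)·(-1.4) + (2.6)·(2.6) + (-2.4)·(-2.4) + (-0.4)·(-0.4)) / 4 = 17.2/4 = 4.3

S is symmetric (S[j,i] = S[i,j]). Assembling:

S = [[9.5, 4.5],
 [4.5, 4.3]]


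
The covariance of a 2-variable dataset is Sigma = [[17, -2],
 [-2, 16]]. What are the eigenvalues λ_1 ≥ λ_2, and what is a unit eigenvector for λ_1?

Step 1 — characteristic polynomial of 2×2 Sigma:
  det(Sigma - λI) = λ² - trace · λ + det = 0.
  trace = 17 + 16 = 33, det = 17·16 - (-2)² = 268.
Step 2 — discriminant:
  Δ = trace² - 4·det = 1089 - 1072 = 17.
Step 3 — eigenvalues:
  λ = (trace ± √Δ)/2 = (33 ± 4.1231)/2,
  λ_1 = 18.5616,  λ_2 = 14.4384.

Step 4 — unit eigenvector for λ_1: solve (Sigma - λ_1 I)v = 0. First row:
  (17 - 18.5616)·v_x + (-2)·v_y = 0, i.e. (-1.5616)·v_x + (-2)·v_y = 0,
  so v ∝ (b, λ_1 - a) = (-2, 1.5616); multiply by -1 so the first entry is positive: u = (2, -1.5616).
  ||u|| = √((2)² + (-1.5616)²) = √(6.4384) ≈ 2.5374,
  v_1 = u/||u|| ≈ (0.7882, -0.6154) (||v_1|| = 1).

λ_1 = 18.5616,  λ_2 = 14.4384;  v_1 ≈ (0.7882, -0.6154)


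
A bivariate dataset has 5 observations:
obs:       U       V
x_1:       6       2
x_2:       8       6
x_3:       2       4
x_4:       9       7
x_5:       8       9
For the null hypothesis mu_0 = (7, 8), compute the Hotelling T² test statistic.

Step 1 — sample mean vector:
  mean(U) = (6 + 8 + 2 + 9 + 8) / 5 = 33/5 = 6.6
  mean(V) = (2 + 6 + 4 + 7 + 9) / 5 = 28/5 = 5.6
  x̄ = (6.6, 5.6),  deviation x̄ - mu_0 = (6.6, 5.6) - (7, 8) = (-0.4, -2.4).

Step 2 — sample covariance matrix, S[i,j] = (1/(n-1)) · Σ_k (x_{k,i} - mean_i) · (x_{k,j} - mean_j), divisor n-1 = 4:
  S[U,U] = ((-0.6)·(-0.6) + (1.4)·(1.4) + (-4.6)·(-4.6) + (2.4)·(2.4) + (1.4)·(1.4)) / 4 = 31.2/4 = 7.8
  S[U,V] = ((-0.6)·(-3.6) + (1.4)·(0.4) + (-4.6)·(-1.6) + (2.4)·(1.4) + (1.4)·(3.4)) / 4 = 18.2/4 = 4.55
  S[V,V] = ((-3.6)·(-3.6) + (0.4)·(0.4) + (-1.6)·(-1.6) + (1.4)·(1.4) + (3.4)·(3.4)) / 4 = 29.2/4 = 7.3
  S = [[7.8, 4.55],
 [4.55, 7.3]].

Step 3 — invert S. det(S) = 7.8·7.3 - (4.55)² = 36.2375.
  S^{-1} = (1/det) · [[d, -b], [-b, a]] = [[0.2014, -0.1256],
 [-0.1256, 0.2152]].

Step 4 — quadratic form (x̄ - mu_0)^T · S^{-1} · (x̄ - mu_0):
  S^{-1} · (x̄ - mu_0) = (0.2208, -0.4664),
  (x̄ - mu_0)^T · [...] = (-0.4)·(0.2208) + (-2.4)·(-0.4664) = 1.031.

Step 5 — scale by n: T² = 5 · 1.031 = 5.1549.

T² ≈ 5.1549
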